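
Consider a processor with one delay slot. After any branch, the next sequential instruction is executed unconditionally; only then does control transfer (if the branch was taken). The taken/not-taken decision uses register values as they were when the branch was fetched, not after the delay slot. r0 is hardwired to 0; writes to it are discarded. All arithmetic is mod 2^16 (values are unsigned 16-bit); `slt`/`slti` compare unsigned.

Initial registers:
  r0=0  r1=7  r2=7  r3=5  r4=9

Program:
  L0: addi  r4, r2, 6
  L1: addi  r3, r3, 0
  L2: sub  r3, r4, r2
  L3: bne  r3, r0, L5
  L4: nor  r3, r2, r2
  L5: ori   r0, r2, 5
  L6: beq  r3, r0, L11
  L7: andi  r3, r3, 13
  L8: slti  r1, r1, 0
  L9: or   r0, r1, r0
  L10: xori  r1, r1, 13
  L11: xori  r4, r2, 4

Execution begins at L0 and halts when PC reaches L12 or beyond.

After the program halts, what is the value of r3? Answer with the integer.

  step pc=0: addi  r4, r2, 6  regs=(0,7,7,5,13)
  step pc=1: addi  r3, r3, 0  regs=(0,7,7,5,13)
  step pc=2: sub  r3, r4, r2  regs=(0,7,7,6,13)
  step pc=3: bne  r3, r0, L5  cond=T  regs=(0,7,7,6,13)
  step pc=4: nor  r3, r2, r2  regs=(0,7,7,65528,13)
  step pc=5: ori   r0, r2, 5  regs=(0,7,7,65528,13)
  step pc=6: beq  r3, r0, L11  cond=F  regs=(0,7,7,65528,13)
  step pc=7: andi  r3, r3, 13  regs=(0,7,7,8,13)
  step pc=8: slti  r1, r1, 0  regs=(0,0,7,8,13)
  step pc=9: or   r0, r1, r0  regs=(0,0,7,8,13)
  step pc=10: xori  r1, r1, 13  regs=(0,13,7,8,13)
  step pc=11: xori  r4, r2, 4  regs=(0,13,7,8,3)

8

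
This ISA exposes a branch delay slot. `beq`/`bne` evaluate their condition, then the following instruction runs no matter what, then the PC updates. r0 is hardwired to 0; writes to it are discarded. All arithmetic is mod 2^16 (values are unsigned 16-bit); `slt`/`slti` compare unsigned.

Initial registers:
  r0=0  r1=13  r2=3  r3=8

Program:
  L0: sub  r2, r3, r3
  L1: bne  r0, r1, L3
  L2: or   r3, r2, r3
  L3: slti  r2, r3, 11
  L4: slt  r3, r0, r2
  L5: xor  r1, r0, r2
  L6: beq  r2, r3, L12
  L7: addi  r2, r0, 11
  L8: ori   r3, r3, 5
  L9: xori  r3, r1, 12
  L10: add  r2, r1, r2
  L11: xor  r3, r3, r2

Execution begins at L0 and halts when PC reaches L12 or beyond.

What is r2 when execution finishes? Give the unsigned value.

#0 sub  r2, r3, r3 ; 0/13/0/8
#1 bne  r0, r1, L3 ; 0/13/0/8 ; →target
#2 or   r3, r2, r3 ; 0/13/0/8
#3 slti  r2, r3, 11 ; 0/13/1/8
#4 slt  r3, r0, r2 ; 0/13/1/1
#5 xor  r1, r0, r2 ; 0/1/1/1
#6 beq  r2, r3, L12 ; 0/1/1/1 ; →target
#7 addi  r2, r0, 11 ; 0/1/11/1

11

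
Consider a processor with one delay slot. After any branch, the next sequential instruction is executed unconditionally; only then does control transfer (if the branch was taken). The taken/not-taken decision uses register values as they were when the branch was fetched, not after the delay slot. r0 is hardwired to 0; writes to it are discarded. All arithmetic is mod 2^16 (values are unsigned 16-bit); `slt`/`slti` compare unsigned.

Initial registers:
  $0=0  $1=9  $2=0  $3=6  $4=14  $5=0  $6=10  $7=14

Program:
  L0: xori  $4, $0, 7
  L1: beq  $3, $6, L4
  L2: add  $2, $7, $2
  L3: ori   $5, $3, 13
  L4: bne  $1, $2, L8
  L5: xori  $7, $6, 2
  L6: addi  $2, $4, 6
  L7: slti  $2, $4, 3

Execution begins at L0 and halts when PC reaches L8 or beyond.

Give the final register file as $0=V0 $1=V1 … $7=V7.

  step pc=0: xori  $4, $0, 7  regs=(0,9,0,6,7,0,10,14)
  step pc=1: beq  $3, $6, L4  cond=F  regs=(0,9,0,6,7,0,10,14)
  step pc=2: add  $2, $7, $2  regs=(0,9,14,6,7,0,10,14)
  step pc=3: ori   $5, $3, 13  regs=(0,9,14,6,7,15,10,14)
  step pc=4: bne  $1, $2, L8  cond=T  regs=(0,9,14,6,7,15,10,14)
  step pc=5: xori  $7, $6, 2  regs=(0,9,14,6,7,15,10,8)

$0=0 $1=9 $2=14 $3=6 $4=7 $5=15 $6=10 $7=8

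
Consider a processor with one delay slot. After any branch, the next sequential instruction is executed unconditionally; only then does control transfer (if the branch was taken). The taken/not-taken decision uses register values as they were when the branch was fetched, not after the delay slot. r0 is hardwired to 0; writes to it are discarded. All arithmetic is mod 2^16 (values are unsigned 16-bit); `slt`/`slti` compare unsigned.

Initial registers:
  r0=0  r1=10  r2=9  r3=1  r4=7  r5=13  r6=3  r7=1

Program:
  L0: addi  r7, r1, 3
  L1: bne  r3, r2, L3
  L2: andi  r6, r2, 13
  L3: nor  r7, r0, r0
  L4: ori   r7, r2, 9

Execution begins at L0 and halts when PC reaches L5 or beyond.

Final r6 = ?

9

PC=0  addi  r7, r1, 3        | r0=0 r1=10 r2=9 r3=1 r4=7 r5=13 r6=3 r7=13
PC=1  bne  r3, r2, L3        | r0=0 r1=10 r2=9 r3=1 r4=7 r5=13 r6=3 r7=13  [TAKEN]
PC=2  andi  r6, r2, 13       | r0=0 r1=10 r2=9 r3=1 r4=7 r5=13 r6=9 r7=13
PC=3  nor  r7, r0, r0        | r0=0 r1=10 r2=9 r3=1 r4=7 r5=13 r6=9 r7=65535
PC=4  ori   r7, r2, 9        | r0=0 r1=10 r2=9 r3=1 r4=7 r5=13 r6=9 r7=9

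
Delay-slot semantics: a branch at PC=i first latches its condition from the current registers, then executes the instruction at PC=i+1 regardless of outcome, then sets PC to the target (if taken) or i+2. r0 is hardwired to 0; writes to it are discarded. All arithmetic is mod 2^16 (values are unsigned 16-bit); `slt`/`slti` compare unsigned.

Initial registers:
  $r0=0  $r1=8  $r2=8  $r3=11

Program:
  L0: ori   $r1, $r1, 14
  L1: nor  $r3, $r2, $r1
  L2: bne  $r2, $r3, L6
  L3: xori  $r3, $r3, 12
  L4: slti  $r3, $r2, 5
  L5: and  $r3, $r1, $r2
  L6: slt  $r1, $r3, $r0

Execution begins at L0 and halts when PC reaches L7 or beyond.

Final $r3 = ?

[0] ori   $r1, $r1, 14  →  {$r0:0, $r1:14, $r2:8, $r3:11}
[1] nor  $r3, $r2, $r1  →  {$r0:0, $r1:14, $r2:8, $r3:65521}
[2] bne  $r2, $r3, L6  →  {$r0:0, $r1:14, $r2:8, $r3:65521}  ⟨branch taken⟩
[3] xori  $r3, $r3, 12  →  {$r0:0, $r1:14, $r2:8, $r3:65533}
[6] slt  $r1, $r3, $r0  →  {$r0:0, $r1:0, $r2:8, $r3:65533}

65533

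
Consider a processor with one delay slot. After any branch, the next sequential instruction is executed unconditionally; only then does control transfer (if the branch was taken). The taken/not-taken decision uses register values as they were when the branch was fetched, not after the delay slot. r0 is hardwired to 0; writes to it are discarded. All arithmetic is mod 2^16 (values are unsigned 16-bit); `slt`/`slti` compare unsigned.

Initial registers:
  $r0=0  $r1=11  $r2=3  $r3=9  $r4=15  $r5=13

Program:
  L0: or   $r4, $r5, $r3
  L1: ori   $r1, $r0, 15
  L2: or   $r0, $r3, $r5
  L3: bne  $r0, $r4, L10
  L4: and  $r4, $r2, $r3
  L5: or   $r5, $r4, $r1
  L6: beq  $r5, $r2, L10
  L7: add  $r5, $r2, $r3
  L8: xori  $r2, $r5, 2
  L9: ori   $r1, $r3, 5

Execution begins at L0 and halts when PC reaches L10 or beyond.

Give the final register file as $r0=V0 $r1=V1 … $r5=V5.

$r0=0 $r1=15 $r2=3 $r3=9 $r4=1 $r5=13

PC=0  or   $r4, $r5, $r3     | $r0=0 $r1=11 $r2=3 $r3=9 $r4=13 $r5=13
PC=1  ori   $r1, $r0, 15     | $r0=0 $r1=15 $r2=3 $r3=9 $r4=13 $r5=13
PC=2  or   $r0, $r3, $r5     | $r0=0 $r1=15 $r2=3 $r3=9 $r4=13 $r5=13
PC=3  bne  $r0, $r4, L10     | $r0=0 $r1=15 $r2=3 $r3=9 $r4=13 $r5=13  [TAKEN]
PC=4  and  $r4, $r2, $r3     | $r0=0 $r1=15 $r2=3 $r3=9 $r4=1 $r5=13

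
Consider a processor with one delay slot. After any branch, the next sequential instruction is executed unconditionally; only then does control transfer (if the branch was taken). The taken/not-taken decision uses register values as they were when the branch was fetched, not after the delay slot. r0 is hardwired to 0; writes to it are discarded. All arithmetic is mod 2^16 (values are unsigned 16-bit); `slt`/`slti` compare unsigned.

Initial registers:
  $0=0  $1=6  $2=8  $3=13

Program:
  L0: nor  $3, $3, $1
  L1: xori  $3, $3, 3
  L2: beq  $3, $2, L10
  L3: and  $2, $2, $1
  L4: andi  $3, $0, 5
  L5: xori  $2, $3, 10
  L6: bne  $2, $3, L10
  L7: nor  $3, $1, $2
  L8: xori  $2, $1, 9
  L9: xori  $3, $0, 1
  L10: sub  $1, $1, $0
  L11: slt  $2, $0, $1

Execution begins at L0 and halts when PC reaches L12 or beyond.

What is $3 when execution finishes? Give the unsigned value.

#0 nor  $3, $3, $1 ; 0/6/8/65520
#1 xori  $3, $3, 3 ; 0/6/8/65523
#2 beq  $3, $2, L10 ; 0/6/8/65523 ; →fallthru
#3 and  $2, $2, $1 ; 0/6/0/65523
#4 andi  $3, $0, 5 ; 0/6/0/0
#5 xori  $2, $3, 10 ; 0/6/10/0
#6 bne  $2, $3, L10 ; 0/6/10/0 ; →target
#7 nor  $3, $1, $2 ; 0/6/10/65521
#10 sub  $1, $1, $0 ; 0/6/10/65521
#11 slt  $2, $0, $1 ; 0/6/1/65521

65521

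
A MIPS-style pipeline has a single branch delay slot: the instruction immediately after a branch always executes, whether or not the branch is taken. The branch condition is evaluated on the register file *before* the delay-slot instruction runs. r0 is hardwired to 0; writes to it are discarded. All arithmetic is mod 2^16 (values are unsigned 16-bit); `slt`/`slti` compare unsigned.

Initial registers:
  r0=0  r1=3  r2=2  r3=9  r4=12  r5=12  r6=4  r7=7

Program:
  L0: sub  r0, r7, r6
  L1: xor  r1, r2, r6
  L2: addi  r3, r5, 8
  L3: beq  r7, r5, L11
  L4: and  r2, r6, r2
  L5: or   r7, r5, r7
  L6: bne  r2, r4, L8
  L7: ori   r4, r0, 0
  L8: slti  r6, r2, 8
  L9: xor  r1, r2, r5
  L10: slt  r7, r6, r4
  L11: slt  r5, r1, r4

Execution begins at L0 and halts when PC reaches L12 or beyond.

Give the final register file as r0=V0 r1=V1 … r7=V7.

#0 sub  r0, r7, r6 ; 0/3/2/9/12/12/4/7
#1 xor  r1, r2, r6 ; 0/6/2/9/12/12/4/7
#2 addi  r3, r5, 8 ; 0/6/2/20/12/12/4/7
#3 beq  r7, r5, L11 ; 0/6/2/20/12/12/4/7 ; →fallthru
#4 and  r2, r6, r2 ; 0/6/0/20/12/12/4/7
#5 or   r7, r5, r7 ; 0/6/0/20/12/12/4/15
#6 bne  r2, r4, L8 ; 0/6/0/20/12/12/4/15 ; →target
#7 ori   r4, r0, 0 ; 0/6/0/20/0/12/4/15
#8 slti  r6, r2, 8 ; 0/6/0/20/0/12/1/15
#9 xor  r1, r2, r5 ; 0/12/0/20/0/12/1/15
#10 slt  r7, r6, r4 ; 0/12/0/20/0/12/1/0
#11 slt  r5, r1, r4 ; 0/12/0/20/0/0/1/0

r0=0 r1=12 r2=0 r3=20 r4=0 r5=0 r6=1 r7=0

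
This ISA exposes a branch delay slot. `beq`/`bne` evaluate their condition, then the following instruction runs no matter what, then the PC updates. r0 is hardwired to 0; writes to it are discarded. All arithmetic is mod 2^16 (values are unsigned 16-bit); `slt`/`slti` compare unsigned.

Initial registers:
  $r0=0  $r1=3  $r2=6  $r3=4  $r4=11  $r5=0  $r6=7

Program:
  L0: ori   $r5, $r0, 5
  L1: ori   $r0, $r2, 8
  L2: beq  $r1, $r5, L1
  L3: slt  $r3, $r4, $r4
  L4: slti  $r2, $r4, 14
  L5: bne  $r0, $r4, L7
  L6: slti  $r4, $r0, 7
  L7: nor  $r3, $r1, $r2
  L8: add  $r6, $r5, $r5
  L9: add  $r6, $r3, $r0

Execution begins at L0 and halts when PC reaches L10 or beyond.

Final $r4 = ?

1

#0 ori   $r5, $r0, 5 ; 0/3/6/4/11/5/7
#1 ori   $r0, $r2, 8 ; 0/3/6/4/11/5/7
#2 beq  $r1, $r5, L1 ; 0/3/6/4/11/5/7 ; →fallthru
#3 slt  $r3, $r4, $r4 ; 0/3/6/0/11/5/7
#4 slti  $r2, $r4, 14 ; 0/3/1/0/11/5/7
#5 bne  $r0, $r4, L7 ; 0/3/1/0/11/5/7 ; →target
#6 slti  $r4, $r0, 7 ; 0/3/1/0/1/5/7
#7 nor  $r3, $r1, $r2 ; 0/3/1/65532/1/5/7
#8 add  $r6, $r5, $r5 ; 0/3/1/65532/1/5/10
#9 add  $r6, $r3, $r0 ; 0/3/1/65532/1/5/65532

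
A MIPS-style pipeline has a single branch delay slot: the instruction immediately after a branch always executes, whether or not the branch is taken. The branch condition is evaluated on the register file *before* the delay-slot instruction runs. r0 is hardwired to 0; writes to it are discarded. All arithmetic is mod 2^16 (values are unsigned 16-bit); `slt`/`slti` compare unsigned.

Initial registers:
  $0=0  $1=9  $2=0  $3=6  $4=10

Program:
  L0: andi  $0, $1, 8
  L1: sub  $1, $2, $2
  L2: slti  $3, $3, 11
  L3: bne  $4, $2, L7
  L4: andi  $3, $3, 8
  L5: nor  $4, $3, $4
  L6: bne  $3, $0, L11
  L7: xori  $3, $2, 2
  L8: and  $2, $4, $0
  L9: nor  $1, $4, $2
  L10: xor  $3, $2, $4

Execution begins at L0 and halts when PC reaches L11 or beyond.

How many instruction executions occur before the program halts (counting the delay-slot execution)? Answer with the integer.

[0] andi  $0, $1, 8  →  {$0:0, $1:9, $2:0, $3:6, $4:10}
[1] sub  $1, $2, $2  →  {$0:0, $1:0, $2:0, $3:6, $4:10}
[2] slti  $3, $3, 11  →  {$0:0, $1:0, $2:0, $3:1, $4:10}
[3] bne  $4, $2, L7  →  {$0:0, $1:0, $2:0, $3:1, $4:10}  ⟨branch taken⟩
[4] andi  $3, $3, 8  →  {$0:0, $1:0, $2:0, $3:0, $4:10}
[7] xori  $3, $2, 2  →  {$0:0, $1:0, $2:0, $3:2, $4:10}
[8] and  $2, $4, $0  →  {$0:0, $1:0, $2:0, $3:2, $4:10}
[9] nor  $1, $4, $2  →  {$0:0, $1:65525, $2:0, $3:2, $4:10}
[10] xor  $3, $2, $4  →  {$0:0, $1:65525, $2:0, $3:10, $4:10}

9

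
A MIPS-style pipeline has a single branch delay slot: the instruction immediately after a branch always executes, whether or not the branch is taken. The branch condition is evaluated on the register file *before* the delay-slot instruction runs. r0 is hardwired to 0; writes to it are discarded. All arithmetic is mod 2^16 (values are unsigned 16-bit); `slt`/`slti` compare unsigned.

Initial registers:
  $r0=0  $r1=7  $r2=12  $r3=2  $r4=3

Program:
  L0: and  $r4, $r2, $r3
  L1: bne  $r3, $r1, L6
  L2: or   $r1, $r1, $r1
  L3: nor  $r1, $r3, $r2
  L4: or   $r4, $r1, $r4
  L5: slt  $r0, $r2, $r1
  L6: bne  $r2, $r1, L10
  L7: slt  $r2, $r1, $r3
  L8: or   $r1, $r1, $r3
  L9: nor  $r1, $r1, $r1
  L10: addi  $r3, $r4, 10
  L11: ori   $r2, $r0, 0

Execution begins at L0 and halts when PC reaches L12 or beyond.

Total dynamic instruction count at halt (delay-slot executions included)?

#0 and  $r4, $r2, $r3 ; 0/7/12/2/0
#1 bne  $r3, $r1, L6 ; 0/7/12/2/0 ; →target
#2 or   $r1, $r1, $r1 ; 0/7/12/2/0
#6 bne  $r2, $r1, L10 ; 0/7/12/2/0 ; →target
#7 slt  $r2, $r1, $r3 ; 0/7/0/2/0
#10 addi  $r3, $r4, 10 ; 0/7/0/10/0
#11 ori   $r2, $r0, 0 ; 0/7/0/10/0

7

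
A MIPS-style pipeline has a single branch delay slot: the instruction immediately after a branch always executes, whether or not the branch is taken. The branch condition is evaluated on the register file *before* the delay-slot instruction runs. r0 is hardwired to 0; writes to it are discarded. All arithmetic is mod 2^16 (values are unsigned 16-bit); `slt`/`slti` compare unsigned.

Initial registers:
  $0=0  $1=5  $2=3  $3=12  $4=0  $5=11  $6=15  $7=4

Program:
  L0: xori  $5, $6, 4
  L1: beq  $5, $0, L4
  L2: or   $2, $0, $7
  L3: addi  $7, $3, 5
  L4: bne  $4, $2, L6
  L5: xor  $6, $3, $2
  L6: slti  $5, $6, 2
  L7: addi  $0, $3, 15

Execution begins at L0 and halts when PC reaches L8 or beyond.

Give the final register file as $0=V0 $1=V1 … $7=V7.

$0=0 $1=5 $2=4 $3=12 $4=0 $5=0 $6=8 $7=17

#0 xori  $5, $6, 4 ; 0/5/3/12/0/11/15/4
#1 beq  $5, $0, L4 ; 0/5/3/12/0/11/15/4 ; →fallthru
#2 or   $2, $0, $7 ; 0/5/4/12/0/11/15/4
#3 addi  $7, $3, 5 ; 0/5/4/12/0/11/15/17
#4 bne  $4, $2, L6 ; 0/5/4/12/0/11/15/17 ; →target
#5 xor  $6, $3, $2 ; 0/5/4/12/0/11/8/17
#6 slti  $5, $6, 2 ; 0/5/4/12/0/0/8/17
#7 addi  $0, $3, 15 ; 0/5/4/12/0/0/8/17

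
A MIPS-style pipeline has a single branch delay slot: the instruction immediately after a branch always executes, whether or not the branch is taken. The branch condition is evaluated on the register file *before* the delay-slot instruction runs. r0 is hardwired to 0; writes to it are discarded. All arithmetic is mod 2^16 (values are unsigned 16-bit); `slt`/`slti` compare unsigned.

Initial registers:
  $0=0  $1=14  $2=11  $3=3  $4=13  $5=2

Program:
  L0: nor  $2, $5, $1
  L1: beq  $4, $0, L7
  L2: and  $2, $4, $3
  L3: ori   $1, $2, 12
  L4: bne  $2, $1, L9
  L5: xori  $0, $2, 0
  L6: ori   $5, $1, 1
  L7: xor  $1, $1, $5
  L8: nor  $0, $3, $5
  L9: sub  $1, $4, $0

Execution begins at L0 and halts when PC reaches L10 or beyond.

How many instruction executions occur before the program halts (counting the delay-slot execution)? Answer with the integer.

#0 nor  $2, $5, $1 ; 0/14/65521/3/13/2
#1 beq  $4, $0, L7 ; 0/14/65521/3/13/2 ; →fallthru
#2 and  $2, $4, $3 ; 0/14/1/3/13/2
#3 ori   $1, $2, 12 ; 0/13/1/3/13/2
#4 bne  $2, $1, L9 ; 0/13/1/3/13/2 ; →target
#5 xori  $0, $2, 0 ; 0/13/1/3/13/2
#9 sub  $1, $4, $0 ; 0/13/1/3/13/2

7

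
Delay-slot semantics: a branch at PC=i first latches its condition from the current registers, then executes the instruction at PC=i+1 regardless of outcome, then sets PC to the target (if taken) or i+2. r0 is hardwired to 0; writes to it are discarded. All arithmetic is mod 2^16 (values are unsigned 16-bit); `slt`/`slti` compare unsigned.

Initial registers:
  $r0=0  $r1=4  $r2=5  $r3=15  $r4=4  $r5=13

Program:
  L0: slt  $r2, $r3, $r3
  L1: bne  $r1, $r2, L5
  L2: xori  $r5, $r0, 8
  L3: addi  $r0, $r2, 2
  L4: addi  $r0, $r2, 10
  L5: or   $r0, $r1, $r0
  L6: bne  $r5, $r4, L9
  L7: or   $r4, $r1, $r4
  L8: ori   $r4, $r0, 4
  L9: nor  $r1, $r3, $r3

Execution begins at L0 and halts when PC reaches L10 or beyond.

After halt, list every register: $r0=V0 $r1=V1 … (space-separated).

#0 slt  $r2, $r3, $r3 ; 0/4/0/15/4/13
#1 bne  $r1, $r2, L5 ; 0/4/0/15/4/13 ; →target
#2 xori  $r5, $r0, 8 ; 0/4/0/15/4/8
#5 or   $r0, $r1, $r0 ; 0/4/0/15/4/8
#6 bne  $r5, $r4, L9 ; 0/4/0/15/4/8 ; →target
#7 or   $r4, $r1, $r4 ; 0/4/0/15/4/8
#9 nor  $r1, $r3, $r3 ; 0/65520/0/15/4/8

$r0=0 $r1=65520 $r2=0 $r3=15 $r4=4 $r5=8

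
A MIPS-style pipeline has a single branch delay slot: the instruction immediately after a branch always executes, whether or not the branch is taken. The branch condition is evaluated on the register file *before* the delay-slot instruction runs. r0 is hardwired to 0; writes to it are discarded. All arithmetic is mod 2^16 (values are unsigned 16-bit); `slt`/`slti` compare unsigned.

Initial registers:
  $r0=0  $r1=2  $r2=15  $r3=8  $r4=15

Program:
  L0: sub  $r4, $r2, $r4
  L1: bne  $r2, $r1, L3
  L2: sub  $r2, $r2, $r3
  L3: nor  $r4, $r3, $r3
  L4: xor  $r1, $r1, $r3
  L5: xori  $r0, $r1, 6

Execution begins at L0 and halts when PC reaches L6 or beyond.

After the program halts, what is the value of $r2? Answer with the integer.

[0] sub  $r4, $r2, $r4  →  {$r0:0, $r1:2, $r2:15, $r3:8, $r4:0}
[1] bne  $r2, $r1, L3  →  {$r0:0, $r1:2, $r2:15, $r3:8, $r4:0}  ⟨branch taken⟩
[2] sub  $r2, $r2, $r3  →  {$r0:0, $r1:2, $r2:7, $r3:8, $r4:0}
[3] nor  $r4, $r3, $r3  →  {$r0:0, $r1:2, $r2:7, $r3:8, $r4:65527}
[4] xor  $r1, $r1, $r3  →  {$r0:0, $r1:10, $r2:7, $r3:8, $r4:65527}
[5] xori  $r0, $r1, 6  →  {$r0:0, $r1:10, $r2:7, $r3:8, $r4:65527}

7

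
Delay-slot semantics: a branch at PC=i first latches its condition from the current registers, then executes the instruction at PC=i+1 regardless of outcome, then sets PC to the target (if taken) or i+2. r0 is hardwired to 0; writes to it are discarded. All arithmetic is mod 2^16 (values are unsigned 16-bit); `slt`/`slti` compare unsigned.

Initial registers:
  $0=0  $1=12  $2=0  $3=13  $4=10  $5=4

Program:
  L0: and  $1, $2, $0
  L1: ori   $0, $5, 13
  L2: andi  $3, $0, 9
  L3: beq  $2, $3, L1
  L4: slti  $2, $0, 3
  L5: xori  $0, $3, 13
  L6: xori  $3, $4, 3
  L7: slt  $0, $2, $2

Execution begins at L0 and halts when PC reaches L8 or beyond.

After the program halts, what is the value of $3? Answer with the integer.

  step pc=0: and  $1, $2, $0  regs=(0,0,0,13,10,4)
  step pc=1: ori   $0, $5, 13  regs=(0,0,0,13,10,4)
  step pc=2: andi  $3, $0, 9  regs=(0,0,0,0,10,4)
  step pc=3: beq  $2, $3, L1  cond=T  regs=(0,0,0,0,10,4)
  step pc=4: slti  $2, $0, 3  regs=(0,0,1,0,10,4)
  step pc=1: ori   $0, $5, 13  regs=(0,0,1,0,10,4)
  step pc=2: andi  $3, $0, 9  regs=(0,0,1,0,10,4)
  step pc=3: beq  $2, $3, L1  cond=F  regs=(0,0,1,0,10,4)
  step pc=4: slti  $2, $0, 3  regs=(0,0,1,0,10,4)
  step pc=5: xori  $0, $3, 13  regs=(0,0,1,0,10,4)
  step pc=6: xori  $3, $4, 3  regs=(0,0,1,9,10,4)
  step pc=7: slt  $0, $2, $2  regs=(0,0,1,9,10,4)

9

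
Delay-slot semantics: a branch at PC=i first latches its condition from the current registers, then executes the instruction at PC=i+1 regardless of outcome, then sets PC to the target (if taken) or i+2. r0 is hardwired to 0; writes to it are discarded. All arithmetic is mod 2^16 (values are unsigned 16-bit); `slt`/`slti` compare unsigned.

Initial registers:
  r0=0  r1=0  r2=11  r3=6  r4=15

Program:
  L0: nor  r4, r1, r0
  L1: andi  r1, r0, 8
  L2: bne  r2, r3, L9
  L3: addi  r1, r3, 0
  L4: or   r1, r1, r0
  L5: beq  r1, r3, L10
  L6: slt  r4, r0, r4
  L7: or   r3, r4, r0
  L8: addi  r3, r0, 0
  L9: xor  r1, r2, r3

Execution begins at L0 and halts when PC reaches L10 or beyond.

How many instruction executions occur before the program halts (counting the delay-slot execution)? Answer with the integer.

#0 nor  r4, r1, r0 ; 0/0/11/6/65535
#1 andi  r1, r0, 8 ; 0/0/11/6/65535
#2 bne  r2, r3, L9 ; 0/0/11/6/65535 ; →target
#3 addi  r1, r3, 0 ; 0/6/11/6/65535
#9 xor  r1, r2, r3 ; 0/13/11/6/65535

5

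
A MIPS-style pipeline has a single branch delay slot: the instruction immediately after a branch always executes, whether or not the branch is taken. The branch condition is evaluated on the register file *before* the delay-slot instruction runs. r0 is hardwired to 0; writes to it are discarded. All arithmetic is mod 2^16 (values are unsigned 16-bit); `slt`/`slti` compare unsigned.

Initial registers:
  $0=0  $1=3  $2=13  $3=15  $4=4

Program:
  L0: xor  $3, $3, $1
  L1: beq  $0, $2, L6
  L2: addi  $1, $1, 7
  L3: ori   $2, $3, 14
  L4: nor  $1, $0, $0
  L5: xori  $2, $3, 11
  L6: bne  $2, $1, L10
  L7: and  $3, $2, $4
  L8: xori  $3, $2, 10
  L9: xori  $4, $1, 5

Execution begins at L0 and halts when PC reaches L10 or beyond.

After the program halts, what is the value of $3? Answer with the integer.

#0 xor  $3, $3, $1 ; 0/3/13/12/4
#1 beq  $0, $2, L6 ; 0/3/13/12/4 ; →fallthru
#2 addi  $1, $1, 7 ; 0/10/13/12/4
#3 ori   $2, $3, 14 ; 0/10/14/12/4
#4 nor  $1, $0, $0 ; 0/65535/14/12/4
#5 xori  $2, $3, 11 ; 0/65535/7/12/4
#6 bne  $2, $1, L10 ; 0/65535/7/12/4 ; →target
#7 and  $3, $2, $4 ; 0/65535/7/4/4

4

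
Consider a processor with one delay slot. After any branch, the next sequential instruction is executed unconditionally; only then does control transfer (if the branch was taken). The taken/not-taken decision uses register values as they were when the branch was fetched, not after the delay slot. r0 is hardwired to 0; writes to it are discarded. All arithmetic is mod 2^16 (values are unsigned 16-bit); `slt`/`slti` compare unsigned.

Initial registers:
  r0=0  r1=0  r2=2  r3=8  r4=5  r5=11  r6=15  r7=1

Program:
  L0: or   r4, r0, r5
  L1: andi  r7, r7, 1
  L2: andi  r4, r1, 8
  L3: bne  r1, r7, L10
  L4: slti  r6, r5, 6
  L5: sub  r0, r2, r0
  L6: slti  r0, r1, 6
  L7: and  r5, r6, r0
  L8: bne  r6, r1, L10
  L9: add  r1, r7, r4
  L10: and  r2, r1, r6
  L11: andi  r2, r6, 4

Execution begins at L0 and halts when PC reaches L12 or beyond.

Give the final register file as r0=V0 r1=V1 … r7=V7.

r0=0 r1=0 r2=0 r3=8 r4=0 r5=11 r6=0 r7=1

  step pc=0: or   r4, r0, r5  regs=(0,0,2,8,11,11,15,1)
  step pc=1: andi  r7, r7, 1  regs=(0,0,2,8,11,11,15,1)
  step pc=2: andi  r4, r1, 8  regs=(0,0,2,8,0,11,15,1)
  step pc=3: bne  r1, r7, L10  cond=T  regs=(0,0,2,8,0,11,15,1)
  step pc=4: slti  r6, r5, 6  regs=(0,0,2,8,0,11,0,1)
  step pc=10: and  r2, r1, r6  regs=(0,0,0,8,0,11,0,1)
  step pc=11: andi  r2, r6, 4  regs=(0,0,0,8,0,11,0,1)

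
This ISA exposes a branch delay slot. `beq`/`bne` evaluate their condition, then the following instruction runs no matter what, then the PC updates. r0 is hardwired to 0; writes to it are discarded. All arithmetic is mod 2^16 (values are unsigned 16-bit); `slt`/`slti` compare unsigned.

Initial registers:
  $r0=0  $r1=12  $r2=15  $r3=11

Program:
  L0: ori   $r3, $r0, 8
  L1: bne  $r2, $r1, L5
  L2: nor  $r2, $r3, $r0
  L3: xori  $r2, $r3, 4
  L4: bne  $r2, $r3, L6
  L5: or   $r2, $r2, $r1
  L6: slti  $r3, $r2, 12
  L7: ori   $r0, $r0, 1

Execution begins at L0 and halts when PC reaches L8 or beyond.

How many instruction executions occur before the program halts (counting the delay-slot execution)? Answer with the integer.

6

PC=0  ori   $r3, $r0, 8      | $r0=0 $r1=12 $r2=15 $r3=8
PC=1  bne  $r2, $r1, L5      | $r0=0 $r1=12 $r2=15 $r3=8  [TAKEN]
PC=2  nor  $r2, $r3, $r0     | $r0=0 $r1=12 $r2=65527 $r3=8
PC=5  or   $r2, $r2, $r1     | $r0=0 $r1=12 $r2=65535 $r3=8
PC=6  slti  $r3, $r2, 12     | $r0=0 $r1=12 $r2=65535 $r3=0
PC=7  ori   $r0, $r0, 1      | $r0=0 $r1=12 $r2=65535 $r3=0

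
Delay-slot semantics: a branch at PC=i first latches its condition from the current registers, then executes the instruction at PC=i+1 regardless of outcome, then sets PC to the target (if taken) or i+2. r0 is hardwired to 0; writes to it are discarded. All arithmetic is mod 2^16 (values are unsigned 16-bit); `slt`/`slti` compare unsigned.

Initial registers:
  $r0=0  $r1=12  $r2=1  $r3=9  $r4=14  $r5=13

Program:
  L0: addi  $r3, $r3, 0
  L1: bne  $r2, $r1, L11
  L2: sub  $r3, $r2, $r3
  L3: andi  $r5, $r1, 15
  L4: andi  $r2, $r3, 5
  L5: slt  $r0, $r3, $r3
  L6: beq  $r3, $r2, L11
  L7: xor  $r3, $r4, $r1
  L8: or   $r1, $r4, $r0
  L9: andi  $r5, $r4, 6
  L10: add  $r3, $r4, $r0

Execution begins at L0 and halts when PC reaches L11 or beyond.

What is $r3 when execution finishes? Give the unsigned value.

65528

#0 addi  $r3, $r3, 0 ; 0/12/1/9/14/13
#1 bne  $r2, $r1, L11 ; 0/12/1/9/14/13 ; →target
#2 sub  $r3, $r2, $r3 ; 0/12/1/65528/14/13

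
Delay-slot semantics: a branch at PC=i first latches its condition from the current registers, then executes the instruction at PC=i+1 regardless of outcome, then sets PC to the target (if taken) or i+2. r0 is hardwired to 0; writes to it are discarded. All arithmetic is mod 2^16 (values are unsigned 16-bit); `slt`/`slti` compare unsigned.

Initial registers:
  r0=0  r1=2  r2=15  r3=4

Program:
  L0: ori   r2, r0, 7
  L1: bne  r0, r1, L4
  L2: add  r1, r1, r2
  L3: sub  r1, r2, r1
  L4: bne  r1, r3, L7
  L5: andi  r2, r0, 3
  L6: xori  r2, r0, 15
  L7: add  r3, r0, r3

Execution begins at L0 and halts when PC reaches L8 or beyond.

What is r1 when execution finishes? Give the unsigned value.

9

#0 ori   r2, r0, 7 ; 0/2/7/4
#1 bne  r0, r1, L4 ; 0/2/7/4 ; →target
#2 add  r1, r1, r2 ; 0/9/7/4
#4 bne  r1, r3, L7 ; 0/9/7/4 ; →target
#5 andi  r2, r0, 3 ; 0/9/0/4
#7 add  r3, r0, r3 ; 0/9/0/4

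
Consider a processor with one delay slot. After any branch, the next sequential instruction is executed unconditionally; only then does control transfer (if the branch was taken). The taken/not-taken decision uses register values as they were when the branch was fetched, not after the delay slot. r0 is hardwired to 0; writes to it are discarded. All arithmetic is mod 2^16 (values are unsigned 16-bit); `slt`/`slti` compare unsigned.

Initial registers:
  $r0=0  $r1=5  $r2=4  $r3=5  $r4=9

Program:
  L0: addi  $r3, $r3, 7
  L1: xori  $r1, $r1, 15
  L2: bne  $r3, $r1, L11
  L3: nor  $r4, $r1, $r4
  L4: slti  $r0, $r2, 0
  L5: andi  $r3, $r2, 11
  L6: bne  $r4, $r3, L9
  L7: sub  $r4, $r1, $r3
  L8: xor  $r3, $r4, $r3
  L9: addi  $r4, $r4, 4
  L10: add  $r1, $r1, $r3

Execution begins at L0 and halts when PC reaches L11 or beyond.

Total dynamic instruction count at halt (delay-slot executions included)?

4

  step pc=0: addi  $r3, $r3, 7  regs=(0,5,4,12,9)
  step pc=1: xori  $r1, $r1, 15  regs=(0,10,4,12,9)
  step pc=2: bne  $r3, $r1, L11  cond=T  regs=(0,10,4,12,9)
  step pc=3: nor  $r4, $r1, $r4  regs=(0,10,4,12,65524)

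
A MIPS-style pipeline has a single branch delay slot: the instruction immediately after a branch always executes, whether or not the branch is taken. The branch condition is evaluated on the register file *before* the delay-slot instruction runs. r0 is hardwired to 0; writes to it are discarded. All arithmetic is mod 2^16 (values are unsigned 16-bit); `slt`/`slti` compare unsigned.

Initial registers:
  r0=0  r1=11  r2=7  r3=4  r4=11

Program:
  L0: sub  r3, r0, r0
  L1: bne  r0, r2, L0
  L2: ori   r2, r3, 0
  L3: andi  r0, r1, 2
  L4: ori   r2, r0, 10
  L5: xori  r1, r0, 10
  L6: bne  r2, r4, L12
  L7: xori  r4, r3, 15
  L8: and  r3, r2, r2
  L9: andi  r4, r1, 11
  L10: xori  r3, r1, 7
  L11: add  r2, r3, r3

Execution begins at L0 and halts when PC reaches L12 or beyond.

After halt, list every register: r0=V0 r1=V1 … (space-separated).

[0] sub  r3, r0, r0  →  {r0:0, r1:11, r2:7, r3:0, r4:11}
[1] bne  r0, r2, L0  →  {r0:0, r1:11, r2:7, r3:0, r4:11}  ⟨branch taken⟩
[2] ori   r2, r3, 0  →  {r0:0, r1:11, r2:0, r3:0, r4:11}
[0] sub  r3, r0, r0  →  {r0:0, r1:11, r2:0, r3:0, r4:11}
[1] bne  r0, r2, L0  →  {r0:0, r1:11, r2:0, r3:0, r4:11}  ⟨branch fallthrough⟩
[2] ori   r2, r3, 0  →  {r0:0, r1:11, r2:0, r3:0, r4:11}
[3] andi  r0, r1, 2  →  {r0:0, r1:11, r2:0, r3:0, r4:11}
[4] ori   r2, r0, 10  →  {r0:0, r1:11, r2:10, r3:0, r4:11}
[5] xori  r1, r0, 10  →  {r0:0, r1:10, r2:10, r3:0, r4:11}
[6] bne  r2, r4, L12  →  {r0:0, r1:10, r2:10, r3:0, r4:11}  ⟨branch taken⟩
[7] xori  r4, r3, 15  →  {r0:0, r1:10, r2:10, r3:0, r4:15}

r0=0 r1=10 r2=10 r3=0 r4=15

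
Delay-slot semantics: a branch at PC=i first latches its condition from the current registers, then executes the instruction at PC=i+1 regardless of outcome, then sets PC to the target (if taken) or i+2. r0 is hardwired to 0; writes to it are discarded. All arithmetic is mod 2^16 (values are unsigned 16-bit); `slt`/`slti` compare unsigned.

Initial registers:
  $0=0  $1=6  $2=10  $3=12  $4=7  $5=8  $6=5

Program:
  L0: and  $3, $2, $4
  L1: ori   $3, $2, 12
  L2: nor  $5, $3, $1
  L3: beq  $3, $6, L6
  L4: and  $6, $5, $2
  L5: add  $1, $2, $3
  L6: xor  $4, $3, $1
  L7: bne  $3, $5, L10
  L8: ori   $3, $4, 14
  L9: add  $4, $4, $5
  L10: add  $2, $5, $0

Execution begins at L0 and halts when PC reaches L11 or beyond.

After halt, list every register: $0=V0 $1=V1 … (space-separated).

$0=0 $1=24 $2=65521 $3=30 $4=22 $5=65521 $6=0

PC=0  and  $3, $2, $4        | $0=0 $1=6 $2=10 $3=2 $4=7 $5=8 $6=5
PC=1  ori   $3, $2, 12       | $0=0 $1=6 $2=10 $3=14 $4=7 $5=8 $6=5
PC=2  nor  $5, $3, $1        | $0=0 $1=6 $2=10 $3=14 $4=7 $5=65521 $6=5
PC=3  beq  $3, $6, L6        | $0=0 $1=6 $2=10 $3=14 $4=7 $5=65521 $6=5  [not taken]
PC=4  and  $6, $5, $2        | $0=0 $1=6 $2=10 $3=14 $4=7 $5=65521 $6=0
PC=5  add  $1, $2, $3        | $0=0 $1=24 $2=10 $3=14 $4=7 $5=65521 $6=0
PC=6  xor  $4, $3, $1        | $0=0 $1=24 $2=10 $3=14 $4=22 $5=65521 $6=0
PC=7  bne  $3, $5, L10       | $0=0 $1=24 $2=10 $3=14 $4=22 $5=65521 $6=0  [TAKEN]
PC=8  ori   $3, $4, 14       | $0=0 $1=24 $2=10 $3=30 $4=22 $5=65521 $6=0
PC=10 add  $2, $5, $0        | $0=0 $1=24 $2=65521 $3=30 $4=22 $5=65521 $6=0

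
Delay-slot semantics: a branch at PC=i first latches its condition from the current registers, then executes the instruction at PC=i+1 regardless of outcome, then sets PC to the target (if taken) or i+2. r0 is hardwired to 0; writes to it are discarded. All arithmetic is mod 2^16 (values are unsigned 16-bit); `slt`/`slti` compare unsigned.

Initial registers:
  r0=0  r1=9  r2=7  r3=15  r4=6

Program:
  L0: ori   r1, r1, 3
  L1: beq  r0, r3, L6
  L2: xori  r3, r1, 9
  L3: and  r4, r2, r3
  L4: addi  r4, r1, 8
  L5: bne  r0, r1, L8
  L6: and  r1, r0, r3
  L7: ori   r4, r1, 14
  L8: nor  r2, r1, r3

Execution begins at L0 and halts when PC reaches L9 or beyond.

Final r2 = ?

65533

#0 ori   r1, r1, 3 ; 0/11/7/15/6
#1 beq  r0, r3, L6 ; 0/11/7/15/6 ; →fallthru
#2 xori  r3, r1, 9 ; 0/11/7/2/6
#3 and  r4, r2, r3 ; 0/11/7/2/2
#4 addi  r4, r1, 8 ; 0/11/7/2/19
#5 bne  r0, r1, L8 ; 0/11/7/2/19 ; →target
#6 and  r1, r0, r3 ; 0/0/7/2/19
#8 nor  r2, r1, r3 ; 0/0/65533/2/19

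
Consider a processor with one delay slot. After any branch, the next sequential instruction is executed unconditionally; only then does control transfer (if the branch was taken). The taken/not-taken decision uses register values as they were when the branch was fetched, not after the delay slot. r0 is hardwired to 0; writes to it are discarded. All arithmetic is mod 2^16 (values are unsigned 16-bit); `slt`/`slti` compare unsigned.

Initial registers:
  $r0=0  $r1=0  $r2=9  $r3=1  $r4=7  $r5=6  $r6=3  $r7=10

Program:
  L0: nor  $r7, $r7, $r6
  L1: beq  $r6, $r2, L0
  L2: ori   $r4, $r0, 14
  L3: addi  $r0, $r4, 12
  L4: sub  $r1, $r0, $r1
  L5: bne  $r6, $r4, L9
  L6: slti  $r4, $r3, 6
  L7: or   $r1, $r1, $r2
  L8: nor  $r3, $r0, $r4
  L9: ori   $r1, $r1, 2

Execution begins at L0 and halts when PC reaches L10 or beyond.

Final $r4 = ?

#0 nor  $r7, $r7, $r6 ; 0/0/9/1/7/6/3/65524
#1 beq  $r6, $r2, L0 ; 0/0/9/1/7/6/3/65524 ; →fallthru
#2 ori   $r4, $r0, 14 ; 0/0/9/1/14/6/3/65524
#3 addi  $r0, $r4, 12 ; 0/0/9/1/14/6/3/65524
#4 sub  $r1, $r0, $r1 ; 0/0/9/1/14/6/3/65524
#5 bne  $r6, $r4, L9 ; 0/0/9/1/14/6/3/65524 ; →target
#6 slti  $r4, $r3, 6 ; 0/0/9/1/1/6/3/65524
#9 ori   $r1, $r1, 2 ; 0/2/9/1/1/6/3/65524

1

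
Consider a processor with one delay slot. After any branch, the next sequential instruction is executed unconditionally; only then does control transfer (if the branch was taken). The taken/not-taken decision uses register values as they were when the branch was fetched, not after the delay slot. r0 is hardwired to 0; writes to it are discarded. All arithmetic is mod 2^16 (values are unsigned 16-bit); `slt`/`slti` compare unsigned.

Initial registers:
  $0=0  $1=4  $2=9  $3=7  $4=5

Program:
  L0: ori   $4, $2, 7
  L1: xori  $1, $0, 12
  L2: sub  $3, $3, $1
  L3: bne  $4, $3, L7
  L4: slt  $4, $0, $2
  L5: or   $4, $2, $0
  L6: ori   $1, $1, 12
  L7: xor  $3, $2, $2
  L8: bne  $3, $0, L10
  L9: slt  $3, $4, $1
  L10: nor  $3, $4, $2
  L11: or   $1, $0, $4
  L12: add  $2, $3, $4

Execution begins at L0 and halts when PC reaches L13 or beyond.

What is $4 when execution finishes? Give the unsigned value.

#0 ori   $4, $2, 7 ; 0/4/9/7/15
#1 xori  $1, $0, 12 ; 0/12/9/7/15
#2 sub  $3, $3, $1 ; 0/12/9/65531/15
#3 bne  $4, $3, L7 ; 0/12/9/65531/15 ; →target
#4 slt  $4, $0, $2 ; 0/12/9/65531/1
#7 xor  $3, $2, $2 ; 0/12/9/0/1
#8 bne  $3, $0, L10 ; 0/12/9/0/1 ; →fallthru
#9 slt  $3, $4, $1 ; 0/12/9/1/1
#10 nor  $3, $4, $2 ; 0/12/9/65526/1
#11 or   $1, $0, $4 ; 0/1/9/65526/1
#12 add  $2, $3, $4 ; 0/1/65527/65526/1

1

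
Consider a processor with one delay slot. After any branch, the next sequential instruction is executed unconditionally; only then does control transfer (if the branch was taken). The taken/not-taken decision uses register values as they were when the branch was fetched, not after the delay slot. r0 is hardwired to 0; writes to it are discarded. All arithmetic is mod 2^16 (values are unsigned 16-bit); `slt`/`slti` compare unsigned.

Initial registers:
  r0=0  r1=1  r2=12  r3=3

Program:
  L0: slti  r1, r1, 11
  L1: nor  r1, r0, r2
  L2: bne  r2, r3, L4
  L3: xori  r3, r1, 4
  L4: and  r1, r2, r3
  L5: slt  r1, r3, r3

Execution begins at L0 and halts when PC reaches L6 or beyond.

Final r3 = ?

[0] slti  r1, r1, 11  →  {r0:0, r1:1, r2:12, r3:3}
[1] nor  r1, r0, r2  →  {r0:0, r1:65523, r2:12, r3:3}
[2] bne  r2, r3, L4  →  {r0:0, r1:65523, r2:12, r3:3}  ⟨branch taken⟩
[3] xori  r3, r1, 4  →  {r0:0, r1:65523, r2:12, r3:65527}
[4] and  r1, r2, r3  →  {r0:0, r1:4, r2:12, r3:65527}
[5] slt  r1, r3, r3  →  {r0:0, r1:0, r2:12, r3:65527}

65527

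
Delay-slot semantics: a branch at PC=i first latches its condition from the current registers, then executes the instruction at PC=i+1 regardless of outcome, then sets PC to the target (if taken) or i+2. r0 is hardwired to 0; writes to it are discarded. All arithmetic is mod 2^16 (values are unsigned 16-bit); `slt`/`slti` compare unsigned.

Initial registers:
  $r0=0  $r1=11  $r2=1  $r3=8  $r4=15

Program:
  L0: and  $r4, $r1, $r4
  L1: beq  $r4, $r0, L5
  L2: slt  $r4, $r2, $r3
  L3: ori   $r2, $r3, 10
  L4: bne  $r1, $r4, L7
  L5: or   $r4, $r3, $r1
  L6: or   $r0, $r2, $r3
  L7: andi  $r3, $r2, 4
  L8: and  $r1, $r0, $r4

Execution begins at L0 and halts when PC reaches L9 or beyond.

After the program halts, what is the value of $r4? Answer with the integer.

11

#0 and  $r4, $r1, $r4 ; 0/11/1/8/11
#1 beq  $r4, $r0, L5 ; 0/11/1/8/11 ; →fallthru
#2 slt  $r4, $r2, $r3 ; 0/11/1/8/1
#3 ori   $r2, $r3, 10 ; 0/11/10/8/1
#4 bne  $r1, $r4, L7 ; 0/11/10/8/1 ; →target
#5 or   $r4, $r3, $r1 ; 0/11/10/8/11
#7 andi  $r3, $r2, 4 ; 0/11/10/0/11
#8 and  $r1, $r0, $r4 ; 0/0/10/0/11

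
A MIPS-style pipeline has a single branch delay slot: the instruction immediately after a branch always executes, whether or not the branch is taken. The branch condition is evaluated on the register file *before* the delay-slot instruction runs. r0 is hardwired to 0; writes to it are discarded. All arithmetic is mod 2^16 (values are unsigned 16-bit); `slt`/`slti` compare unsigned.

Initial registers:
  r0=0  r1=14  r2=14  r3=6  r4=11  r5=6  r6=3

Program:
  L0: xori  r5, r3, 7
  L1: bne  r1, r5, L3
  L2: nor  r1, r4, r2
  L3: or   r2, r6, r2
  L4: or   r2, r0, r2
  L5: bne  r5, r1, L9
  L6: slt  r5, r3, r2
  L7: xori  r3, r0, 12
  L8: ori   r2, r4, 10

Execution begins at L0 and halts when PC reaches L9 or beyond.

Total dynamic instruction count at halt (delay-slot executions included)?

[0] xori  r5, r3, 7  →  {r0:0, r1:14, r2:14, r3:6, r4:11, r5:1, r6:3}
[1] bne  r1, r5, L3  →  {r0:0, r1:14, r2:14, r3:6, r4:11, r5:1, r6:3}  ⟨branch taken⟩
[2] nor  r1, r4, r2  →  {r0:0, r1:65520, r2:14, r3:6, r4:11, r5:1, r6:3}
[3] or   r2, r6, r2  →  {r0:0, r1:65520, r2:15, r3:6, r4:11, r5:1, r6:3}
[4] or   r2, r0, r2  →  {r0:0, r1:65520, r2:15, r3:6, r4:11, r5:1, r6:3}
[5] bne  r5, r1, L9  →  {r0:0, r1:65520, r2:15, r3:6, r4:11, r5:1, r6:3}  ⟨branch taken⟩
[6] slt  r5, r3, r2  →  {r0:0, r1:65520, r2:15, r3:6, r4:11, r5:1, r6:3}

7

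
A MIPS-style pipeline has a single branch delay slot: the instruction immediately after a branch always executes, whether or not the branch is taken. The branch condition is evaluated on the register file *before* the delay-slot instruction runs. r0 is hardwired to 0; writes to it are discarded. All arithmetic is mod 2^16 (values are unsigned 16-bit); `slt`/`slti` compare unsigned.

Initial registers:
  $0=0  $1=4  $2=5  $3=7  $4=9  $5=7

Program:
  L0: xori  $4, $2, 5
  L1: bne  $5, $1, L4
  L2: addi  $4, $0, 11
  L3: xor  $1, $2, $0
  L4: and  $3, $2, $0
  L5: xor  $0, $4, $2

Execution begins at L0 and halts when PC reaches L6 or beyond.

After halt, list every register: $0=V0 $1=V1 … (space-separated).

$0=0 $1=4 $2=5 $3=0 $4=11 $5=7

PC=0  xori  $4, $2, 5        | $0=0 $1=4 $2=5 $3=7 $4=0 $5=7
PC=1  bne  $5, $1, L4        | $0=0 $1=4 $2=5 $3=7 $4=0 $5=7  [TAKEN]
PC=2  addi  $4, $0, 11       | $0=0 $1=4 $2=5 $3=7 $4=11 $5=7
PC=4  and  $3, $2, $0        | $0=0 $1=4 $2=5 $3=0 $4=11 $5=7
PC=5  xor  $0, $4, $2        | $0=0 $1=4 $2=5 $3=0 $4=11 $5=7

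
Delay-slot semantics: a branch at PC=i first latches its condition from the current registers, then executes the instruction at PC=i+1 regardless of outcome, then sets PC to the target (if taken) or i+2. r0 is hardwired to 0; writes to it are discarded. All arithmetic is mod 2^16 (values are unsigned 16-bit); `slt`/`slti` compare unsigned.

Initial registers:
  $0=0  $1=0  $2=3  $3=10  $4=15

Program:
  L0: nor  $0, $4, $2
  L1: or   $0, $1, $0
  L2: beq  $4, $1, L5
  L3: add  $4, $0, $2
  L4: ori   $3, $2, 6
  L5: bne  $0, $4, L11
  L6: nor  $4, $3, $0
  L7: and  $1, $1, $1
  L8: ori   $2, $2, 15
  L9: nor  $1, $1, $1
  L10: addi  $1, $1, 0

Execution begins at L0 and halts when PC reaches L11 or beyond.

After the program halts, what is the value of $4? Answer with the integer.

  step pc=0: nor  $0, $4, $2  regs=(0,0,3,10,15)
  step pc=1: or   $0, $1, $0  regs=(0,0,3,10,15)
  step pc=2: beq  $4, $1, L5  cond=F  regs=(0,0,3,10,15)
  step pc=3: add  $4, $0, $2  regs=(0,0,3,10,3)
  step pc=4: ori   $3, $2, 6  regs=(0,0,3,7,3)
  step pc=5: bne  $0, $4, L11  cond=T  regs=(0,0,3,7,3)
  step pc=6: nor  $4, $3, $0  regs=(0,0,3,7,65528)

65528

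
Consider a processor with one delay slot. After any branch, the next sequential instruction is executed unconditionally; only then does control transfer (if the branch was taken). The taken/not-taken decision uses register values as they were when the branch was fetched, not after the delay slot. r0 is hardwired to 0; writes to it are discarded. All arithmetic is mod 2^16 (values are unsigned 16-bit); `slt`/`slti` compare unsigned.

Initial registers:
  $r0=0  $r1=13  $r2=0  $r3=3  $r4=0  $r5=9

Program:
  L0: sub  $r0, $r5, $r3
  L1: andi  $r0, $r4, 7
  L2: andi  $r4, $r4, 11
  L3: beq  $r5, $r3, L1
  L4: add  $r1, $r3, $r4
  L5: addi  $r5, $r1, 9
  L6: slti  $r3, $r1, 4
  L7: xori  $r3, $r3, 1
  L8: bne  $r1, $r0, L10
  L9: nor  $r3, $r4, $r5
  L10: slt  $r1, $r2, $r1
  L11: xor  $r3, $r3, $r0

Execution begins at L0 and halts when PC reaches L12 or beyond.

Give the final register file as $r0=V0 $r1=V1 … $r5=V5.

$r0=0 $r1=1 $r2=0 $r3=65523 $r4=0 $r5=12

  step pc=0: sub  $r0, $r5, $r3  regs=(0,13,0,3,0,9)
  step pc=1: andi  $r0, $r4, 7  regs=(0,13,0,3,0,9)
  step pc=2: andi  $r4, $r4, 11  regs=(0,13,0,3,0,9)
  step pc=3: beq  $r5, $r3, L1  cond=F  regs=(0,13,0,3,0,9)
  step pc=4: add  $r1, $r3, $r4  regs=(0,3,0,3,0,9)
  step pc=5: addi  $r5, $r1, 9  regs=(0,3,0,3,0,12)
  step pc=6: slti  $r3, $r1, 4  regs=(0,3,0,1,0,12)
  step pc=7: xori  $r3, $r3, 1  regs=(0,3,0,0,0,12)
  step pc=8: bne  $r1, $r0, L10  cond=T  regs=(0,3,0,0,0,12)
  step pc=9: nor  $r3, $r4, $r5  regs=(0,3,0,65523,0,12)
  step pc=10: slt  $r1, $r2, $r1  regs=(0,1,0,65523,0,12)
  step pc=11: xor  $r3, $r3, $r0  regs=(0,1,0,65523,0,12)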